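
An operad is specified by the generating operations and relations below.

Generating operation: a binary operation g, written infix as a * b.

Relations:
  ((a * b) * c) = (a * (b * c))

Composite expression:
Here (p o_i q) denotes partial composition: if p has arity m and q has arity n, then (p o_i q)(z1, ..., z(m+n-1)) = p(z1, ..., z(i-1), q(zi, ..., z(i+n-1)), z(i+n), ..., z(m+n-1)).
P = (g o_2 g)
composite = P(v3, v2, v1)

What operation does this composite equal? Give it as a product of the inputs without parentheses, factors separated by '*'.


v3 * v2 * v1

Key point: g is associative — brackets drop, the v-order remains.
(v2 * v1) linearizes to v2 * v1
(v3 * (v2 * v1)) linearizes to v3 * v2 * v1


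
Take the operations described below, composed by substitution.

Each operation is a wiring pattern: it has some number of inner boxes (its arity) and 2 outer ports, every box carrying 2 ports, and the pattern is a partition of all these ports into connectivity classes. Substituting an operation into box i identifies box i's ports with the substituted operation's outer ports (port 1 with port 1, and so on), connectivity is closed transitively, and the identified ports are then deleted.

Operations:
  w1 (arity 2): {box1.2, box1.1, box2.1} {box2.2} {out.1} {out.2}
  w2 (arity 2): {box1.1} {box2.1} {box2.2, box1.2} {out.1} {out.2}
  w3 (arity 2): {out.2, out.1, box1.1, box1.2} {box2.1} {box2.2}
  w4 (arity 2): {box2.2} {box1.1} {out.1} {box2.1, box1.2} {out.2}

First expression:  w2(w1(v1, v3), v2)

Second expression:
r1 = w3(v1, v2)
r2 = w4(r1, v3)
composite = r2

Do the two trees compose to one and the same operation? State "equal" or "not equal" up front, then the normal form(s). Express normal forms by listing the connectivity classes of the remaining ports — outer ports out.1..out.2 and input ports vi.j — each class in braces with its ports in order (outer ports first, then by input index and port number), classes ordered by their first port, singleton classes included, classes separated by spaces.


The first expression, normalized: {out.1} {out.2} {v1.1, v1.2, v3.1} {v2.1} {v2.2} {v3.2}
The second expression, normalized: {out.1} {out.2} {v1.1, v1.2, v3.1} {v2.1} {v2.2} {v3.2}
Both agree, so they are equal.

equal: each reduces to {out.1} {out.2} {v1.1, v1.2, v3.1} {v2.1} {v2.2} {v3.2}


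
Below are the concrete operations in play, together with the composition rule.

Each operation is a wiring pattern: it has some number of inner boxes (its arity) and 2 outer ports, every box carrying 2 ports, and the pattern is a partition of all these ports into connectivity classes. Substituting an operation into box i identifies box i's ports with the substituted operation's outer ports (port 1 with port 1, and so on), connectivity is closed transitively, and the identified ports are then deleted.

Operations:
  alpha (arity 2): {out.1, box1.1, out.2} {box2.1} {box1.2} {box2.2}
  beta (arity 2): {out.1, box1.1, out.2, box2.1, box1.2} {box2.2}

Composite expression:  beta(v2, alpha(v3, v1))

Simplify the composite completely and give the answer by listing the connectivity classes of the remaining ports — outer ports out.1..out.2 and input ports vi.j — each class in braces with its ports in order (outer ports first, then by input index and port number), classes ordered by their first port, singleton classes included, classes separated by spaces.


{out.1, out.2, v2.1, v2.2, v3.1} {v1.1} {v1.2} {v3.2}

Treat the ports identified at beta as solder joints: merge, then drop.
stage alpha: inputs (v3, v1), connectivity {out.1, out.2, v3.1} {v1.1} {v1.2} {v3.2}, out.j its boundary
stage beta: inputs (v2, v3, v1), connectivity {out.1, out.2, v2.1, v2.2, v3.1} {v1.1} {v1.2} {v3.2}, out.j its boundary


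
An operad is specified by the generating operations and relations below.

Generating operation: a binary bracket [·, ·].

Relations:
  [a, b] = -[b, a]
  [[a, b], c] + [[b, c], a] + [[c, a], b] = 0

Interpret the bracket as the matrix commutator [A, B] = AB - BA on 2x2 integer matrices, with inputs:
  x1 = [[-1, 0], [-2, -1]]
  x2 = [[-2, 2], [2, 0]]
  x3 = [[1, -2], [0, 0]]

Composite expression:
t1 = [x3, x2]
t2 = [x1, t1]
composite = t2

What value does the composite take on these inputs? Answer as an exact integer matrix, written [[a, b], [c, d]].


[x3, x2] = [[-4, -2], [-2, 4]]
[x1, [x3, x2]] = [[-4, 0], [16, 4]]

[[-4, 0], [16, 4]]


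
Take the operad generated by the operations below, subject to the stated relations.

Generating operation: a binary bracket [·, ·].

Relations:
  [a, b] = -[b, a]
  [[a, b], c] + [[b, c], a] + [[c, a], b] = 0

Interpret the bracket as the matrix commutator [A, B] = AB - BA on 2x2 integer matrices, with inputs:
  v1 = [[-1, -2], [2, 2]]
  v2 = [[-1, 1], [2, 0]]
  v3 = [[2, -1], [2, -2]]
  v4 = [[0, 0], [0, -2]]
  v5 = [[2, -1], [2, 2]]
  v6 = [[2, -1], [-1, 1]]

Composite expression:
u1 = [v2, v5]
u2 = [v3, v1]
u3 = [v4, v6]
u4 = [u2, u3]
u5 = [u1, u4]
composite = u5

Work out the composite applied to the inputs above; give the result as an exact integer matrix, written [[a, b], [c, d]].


[v2, v5] = [[4, 1], [2, -4]]
[v3, v1] = [[2, -11], [-14, -2]]
[v4, v6] = [[0, -2], [2, 0]]
[[v3, v1], [v4, v6]] = [[-50, -8], [-8, 50]]
[[v2, v5], [[v3, v1], [v4, v6]]] = [[8, 36], [-136, -8]]

[[8, 36], [-136, -8]]


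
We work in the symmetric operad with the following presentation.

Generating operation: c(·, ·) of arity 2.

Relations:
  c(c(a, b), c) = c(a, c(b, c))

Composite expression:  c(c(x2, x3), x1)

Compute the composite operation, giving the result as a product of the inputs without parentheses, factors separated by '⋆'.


x2 ⋆ x3 ⋆ x1

All parenthesizations of c agree; list the x-inputs left to right.
c(x2, x3) spells out as x2 ⋆ x3
c(c(x2, x3), x1) spells out as x2 ⋆ x3 ⋆ x1


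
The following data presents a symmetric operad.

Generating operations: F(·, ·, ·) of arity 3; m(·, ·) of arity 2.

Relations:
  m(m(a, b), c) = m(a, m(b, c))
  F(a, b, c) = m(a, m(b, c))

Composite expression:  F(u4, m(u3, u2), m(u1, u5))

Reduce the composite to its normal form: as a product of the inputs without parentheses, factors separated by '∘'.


Associativity of F dissolves the nesting; only the u-input order survives.
m(u3, u2) spells out as u3 ∘ u2
m(u1, u5) spells out as u1 ∘ u5
F(u4, m(u3, u2), m(u1, u5)) spells out as u4 ∘ u3 ∘ u2 ∘ u1 ∘ u5

u4 ∘ u3 ∘ u2 ∘ u1 ∘ u5


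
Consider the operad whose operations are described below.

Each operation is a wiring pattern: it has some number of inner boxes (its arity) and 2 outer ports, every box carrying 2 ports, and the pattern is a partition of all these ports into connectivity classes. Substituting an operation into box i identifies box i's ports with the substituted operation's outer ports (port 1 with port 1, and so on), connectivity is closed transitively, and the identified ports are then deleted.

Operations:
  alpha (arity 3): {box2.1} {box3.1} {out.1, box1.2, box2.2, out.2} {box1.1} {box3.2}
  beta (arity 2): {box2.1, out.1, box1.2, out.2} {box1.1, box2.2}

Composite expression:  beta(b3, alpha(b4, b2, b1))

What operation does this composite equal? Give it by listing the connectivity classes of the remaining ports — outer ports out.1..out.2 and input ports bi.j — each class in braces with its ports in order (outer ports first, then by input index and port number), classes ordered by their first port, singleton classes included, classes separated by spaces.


Connectivity passes through glued beta-boundaries; trace each wire chain.
stage alpha: inputs (b4, b2, b1), connectivity {out.1, out.2, b2.2, b4.2} {b1.1} {b1.2} {b2.1} {b4.1}, out.j its boundary
stage beta: inputs (b3, b4, b2, b1), connectivity {out.1, out.2, b2.2, b3.1, b3.2, b4.2} {b1.1} {b1.2} {b2.1} {b4.1}, out.j its boundary

{out.1, out.2, b2.2, b3.1, b3.2, b4.2} {b1.1} {b1.2} {b2.1} {b4.1}


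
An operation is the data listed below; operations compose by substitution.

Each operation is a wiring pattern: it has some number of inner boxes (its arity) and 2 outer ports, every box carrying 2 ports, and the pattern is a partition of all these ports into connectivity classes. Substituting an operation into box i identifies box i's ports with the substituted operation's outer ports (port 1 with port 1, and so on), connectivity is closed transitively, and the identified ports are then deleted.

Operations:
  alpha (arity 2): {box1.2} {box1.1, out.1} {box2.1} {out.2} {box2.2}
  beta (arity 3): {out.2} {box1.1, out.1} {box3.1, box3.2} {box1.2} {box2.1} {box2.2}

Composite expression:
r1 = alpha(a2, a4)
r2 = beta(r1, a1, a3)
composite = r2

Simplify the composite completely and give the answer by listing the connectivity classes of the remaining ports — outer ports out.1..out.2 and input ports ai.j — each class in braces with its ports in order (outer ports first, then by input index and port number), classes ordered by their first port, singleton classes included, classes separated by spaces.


{out.1, a2.1} {out.2} {a1.1} {a1.2} {a2.2} {a3.1, a3.2} {a4.1} {a4.2}

Two ports join when wires chain via beta-identified ports.
through alpha, on inputs (a2, a4): {out.1, a2.1} {out.2} {a2.2} {a4.1} {a4.2} (out.j = stage outer ports)
through beta, on inputs (a2, a4, a1, a3): {out.1, a2.1} {out.2} {a1.1} {a1.2} {a2.2} {a3.1, a3.2} {a4.1} {a4.2} (out.j = stage outer ports)


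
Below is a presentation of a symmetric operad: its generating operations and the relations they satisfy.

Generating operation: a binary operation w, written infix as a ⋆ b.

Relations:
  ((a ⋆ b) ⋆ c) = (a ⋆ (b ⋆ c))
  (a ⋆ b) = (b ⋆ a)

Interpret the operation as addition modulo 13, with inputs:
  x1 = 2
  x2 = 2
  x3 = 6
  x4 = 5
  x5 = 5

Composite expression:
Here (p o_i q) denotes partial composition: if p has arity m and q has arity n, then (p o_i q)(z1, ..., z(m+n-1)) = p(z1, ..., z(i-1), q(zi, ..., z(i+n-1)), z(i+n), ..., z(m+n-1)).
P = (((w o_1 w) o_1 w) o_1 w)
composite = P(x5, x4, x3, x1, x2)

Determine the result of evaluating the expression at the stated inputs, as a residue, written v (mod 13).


7 (mod 13)

(x5 ⋆ x4) = 10
((x5 ⋆ x4) ⋆ x3) = 3
(((x5 ⋆ x4) ⋆ x3) ⋆ x1) = 5
((((x5 ⋆ x4) ⋆ x3) ⋆ x1) ⋆ x2) = 7


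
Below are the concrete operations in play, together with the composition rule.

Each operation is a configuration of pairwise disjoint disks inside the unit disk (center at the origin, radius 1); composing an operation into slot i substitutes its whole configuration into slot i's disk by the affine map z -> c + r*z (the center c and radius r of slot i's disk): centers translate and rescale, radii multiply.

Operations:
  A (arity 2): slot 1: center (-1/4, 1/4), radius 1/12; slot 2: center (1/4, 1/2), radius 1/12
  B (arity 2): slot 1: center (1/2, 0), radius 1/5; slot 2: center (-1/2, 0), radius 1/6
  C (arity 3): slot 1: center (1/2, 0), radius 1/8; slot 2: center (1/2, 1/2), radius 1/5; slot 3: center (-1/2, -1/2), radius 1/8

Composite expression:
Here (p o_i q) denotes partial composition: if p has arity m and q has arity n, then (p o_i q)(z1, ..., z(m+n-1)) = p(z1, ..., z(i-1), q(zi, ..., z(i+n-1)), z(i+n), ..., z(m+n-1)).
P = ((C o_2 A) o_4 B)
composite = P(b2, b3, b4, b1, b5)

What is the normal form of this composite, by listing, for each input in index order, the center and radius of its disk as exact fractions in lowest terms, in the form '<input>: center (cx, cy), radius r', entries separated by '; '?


b1: center (-7/16, -1/2), radius 1/40; b2: center (1/2, 0), radius 1/8; b3: center (9/20, 11/20), radius 1/60; b4: center (11/20, 3/5), radius 1/60; b5: center (-9/16, -1/2), radius 1/48

Affine substitution under C: radii multiply and b-centers shift.
input b2: applying the 1 nested substitution gives center (1/2, 0), radius 1/8
input b3: applying the 2 nested substitutions gives center (9/20, 11/20), radius 1/60
input b4: applying the 2 nested substitutions gives center (11/20, 3/5), radius 1/60
input b1: applying the 2 nested substitutions gives center (-7/16, -1/2), radius 1/40
input b5: applying the 2 nested substitutions gives center (-9/16, -1/2), radius 1/48


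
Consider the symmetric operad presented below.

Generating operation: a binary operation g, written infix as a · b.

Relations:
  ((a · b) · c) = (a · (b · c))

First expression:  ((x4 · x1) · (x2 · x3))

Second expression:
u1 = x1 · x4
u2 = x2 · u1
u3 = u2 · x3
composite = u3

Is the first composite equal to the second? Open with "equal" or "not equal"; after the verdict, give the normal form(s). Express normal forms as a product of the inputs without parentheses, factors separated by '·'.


not equal: they reduce to x4 · x1 · x2 · x3 and x2 · x1 · x4 · x3

The first expression, normalized: x4 · x1 · x2 · x3
The second expression, normalized: x2 · x1 · x4 · x3
They disagree, so not equal.


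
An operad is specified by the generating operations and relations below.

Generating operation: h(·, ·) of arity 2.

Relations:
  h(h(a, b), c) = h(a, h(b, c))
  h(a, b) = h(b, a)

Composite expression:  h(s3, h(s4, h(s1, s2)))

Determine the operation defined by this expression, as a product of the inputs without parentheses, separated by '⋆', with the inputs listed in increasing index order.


s1 ⋆ s2 ⋆ s3 ⋆ s4

Key point: h commutes, so take the s-inputs in any fixed order.
h(s1, s2) collapses to s1 ⋆ s2
h(s4, h(s1, s2)) collapses to s4 ⋆ s1 ⋆ s2
h(s3, h(s4, h(s1, s2))) collapses to s3 ⋆ s4 ⋆ s1 ⋆ s2
rearranged into index order: s1 ⋆ s2 ⋆ s3 ⋆ s4


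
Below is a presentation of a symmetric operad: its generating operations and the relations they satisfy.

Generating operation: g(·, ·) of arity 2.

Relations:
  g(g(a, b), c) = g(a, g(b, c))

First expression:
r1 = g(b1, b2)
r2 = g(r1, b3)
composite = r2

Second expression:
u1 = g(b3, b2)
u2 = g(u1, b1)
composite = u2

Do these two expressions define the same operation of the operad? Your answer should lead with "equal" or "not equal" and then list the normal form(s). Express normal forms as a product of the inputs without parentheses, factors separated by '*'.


The first expression, normalized: b1 * b2 * b3
The second expression, normalized: b3 * b2 * b1
They disagree, so not equal.

not equal; the first gives b1 * b2 * b3 and the second b3 * b2 * b1


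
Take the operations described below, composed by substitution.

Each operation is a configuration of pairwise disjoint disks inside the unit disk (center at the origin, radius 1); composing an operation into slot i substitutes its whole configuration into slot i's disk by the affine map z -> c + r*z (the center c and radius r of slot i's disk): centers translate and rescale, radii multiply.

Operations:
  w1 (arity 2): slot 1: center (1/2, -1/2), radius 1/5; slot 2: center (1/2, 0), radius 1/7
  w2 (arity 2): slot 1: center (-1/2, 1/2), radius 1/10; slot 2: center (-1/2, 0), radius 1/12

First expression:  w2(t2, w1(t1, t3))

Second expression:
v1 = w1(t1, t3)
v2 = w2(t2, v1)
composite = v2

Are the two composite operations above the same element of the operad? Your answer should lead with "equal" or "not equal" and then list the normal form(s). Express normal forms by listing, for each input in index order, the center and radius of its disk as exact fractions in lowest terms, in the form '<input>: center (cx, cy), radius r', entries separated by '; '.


equal: each reduces to t1: center (-11/24, -1/24), radius 1/60; t2: center (-1/2, 1/2), radius 1/10; t3: center (-11/24, 0), radius 1/84

The first expression, normalized: t1: center (-11/24, -1/24), radius 1/60; t2: center (-1/2, 1/2), radius 1/10; t3: center (-11/24, 0), radius 1/84
The second expression, normalized: t1: center (-11/24, -1/24), radius 1/60; t2: center (-1/2, 1/2), radius 1/10; t3: center (-11/24, 0), radius 1/84
The forms coincide; equal.


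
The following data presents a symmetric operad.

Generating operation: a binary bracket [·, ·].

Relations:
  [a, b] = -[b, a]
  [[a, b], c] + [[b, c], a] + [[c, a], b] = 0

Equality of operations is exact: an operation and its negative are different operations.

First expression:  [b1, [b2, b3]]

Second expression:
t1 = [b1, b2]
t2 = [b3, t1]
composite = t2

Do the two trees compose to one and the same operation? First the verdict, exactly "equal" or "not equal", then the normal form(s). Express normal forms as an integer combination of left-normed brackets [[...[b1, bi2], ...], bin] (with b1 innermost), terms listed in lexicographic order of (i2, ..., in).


not equal; first: [[b1, b2], b3] - [[b1, b3], b2]; second: -[[b1, b2], b3]

In normal form, the first expression is [[b1, b2], b3] - [[b1, b3], b2]
In normal form, the second expression is -[[b1, b2], b3]
They disagree, so not equal.


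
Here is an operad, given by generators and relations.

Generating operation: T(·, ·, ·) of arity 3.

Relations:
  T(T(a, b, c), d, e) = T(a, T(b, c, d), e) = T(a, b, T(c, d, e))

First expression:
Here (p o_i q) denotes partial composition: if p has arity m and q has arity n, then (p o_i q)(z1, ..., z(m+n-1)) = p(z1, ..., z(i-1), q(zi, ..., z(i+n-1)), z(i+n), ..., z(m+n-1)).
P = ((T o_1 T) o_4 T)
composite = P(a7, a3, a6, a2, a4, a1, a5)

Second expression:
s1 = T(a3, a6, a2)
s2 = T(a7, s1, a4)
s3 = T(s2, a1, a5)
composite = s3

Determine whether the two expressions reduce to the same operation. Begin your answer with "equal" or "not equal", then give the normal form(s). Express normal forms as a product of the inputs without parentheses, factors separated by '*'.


equal; both compose to a7 * a3 * a6 * a2 * a4 * a1 * a5

In normal form, the first expression is a7 * a3 * a6 * a2 * a4 * a1 * a5
In normal form, the second expression is a7 * a3 * a6 * a2 * a4 * a1 * a5
Identical normal forms: equal.


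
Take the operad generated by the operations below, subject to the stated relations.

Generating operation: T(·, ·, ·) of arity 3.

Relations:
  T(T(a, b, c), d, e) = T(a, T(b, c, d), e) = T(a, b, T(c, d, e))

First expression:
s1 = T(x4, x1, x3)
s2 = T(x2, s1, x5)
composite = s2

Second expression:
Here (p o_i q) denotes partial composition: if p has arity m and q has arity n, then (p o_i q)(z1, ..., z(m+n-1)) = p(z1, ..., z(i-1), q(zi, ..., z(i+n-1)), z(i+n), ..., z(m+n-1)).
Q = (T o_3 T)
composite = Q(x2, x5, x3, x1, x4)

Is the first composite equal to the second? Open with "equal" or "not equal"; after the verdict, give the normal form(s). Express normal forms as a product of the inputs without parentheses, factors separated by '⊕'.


Normal form of the first expression: x2 ⊕ x4 ⊕ x1 ⊕ x3 ⊕ x5
Normal form of the second expression: x2 ⊕ x5 ⊕ x3 ⊕ x1 ⊕ x4
They disagree, so not equal.

not equal; the first gives x2 ⊕ x4 ⊕ x1 ⊕ x3 ⊕ x5 and the second x2 ⊕ x5 ⊕ x3 ⊕ x1 ⊕ x4


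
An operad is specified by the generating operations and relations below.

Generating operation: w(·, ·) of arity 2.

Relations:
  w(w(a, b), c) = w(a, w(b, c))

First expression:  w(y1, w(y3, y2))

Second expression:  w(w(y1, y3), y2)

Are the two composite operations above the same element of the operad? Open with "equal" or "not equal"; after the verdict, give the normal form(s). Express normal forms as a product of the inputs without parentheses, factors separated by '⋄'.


The first composite normalizes to y1 ⋄ y3 ⋄ y2
The second composite normalizes to y1 ⋄ y3 ⋄ y2
The forms coincide; equal.

equal: each reduces to y1 ⋄ y3 ⋄ y2


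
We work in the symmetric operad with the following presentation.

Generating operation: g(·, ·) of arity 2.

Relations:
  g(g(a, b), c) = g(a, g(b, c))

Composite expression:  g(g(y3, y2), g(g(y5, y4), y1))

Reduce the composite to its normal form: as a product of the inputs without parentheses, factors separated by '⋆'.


Under associativity of g, the answer is the y's in reading order.
g(y3, y2) flattens to y3 ⋆ y2
g(y5, y4) flattens to y5 ⋆ y4
g(g(y5, y4), y1) flattens to y5 ⋆ y4 ⋆ y1
g(g(y3, y2), g(g(y5, y4), y1)) flattens to y3 ⋆ y2 ⋆ y5 ⋆ y4 ⋆ y1

y3 ⋆ y2 ⋆ y5 ⋆ y4 ⋆ y1


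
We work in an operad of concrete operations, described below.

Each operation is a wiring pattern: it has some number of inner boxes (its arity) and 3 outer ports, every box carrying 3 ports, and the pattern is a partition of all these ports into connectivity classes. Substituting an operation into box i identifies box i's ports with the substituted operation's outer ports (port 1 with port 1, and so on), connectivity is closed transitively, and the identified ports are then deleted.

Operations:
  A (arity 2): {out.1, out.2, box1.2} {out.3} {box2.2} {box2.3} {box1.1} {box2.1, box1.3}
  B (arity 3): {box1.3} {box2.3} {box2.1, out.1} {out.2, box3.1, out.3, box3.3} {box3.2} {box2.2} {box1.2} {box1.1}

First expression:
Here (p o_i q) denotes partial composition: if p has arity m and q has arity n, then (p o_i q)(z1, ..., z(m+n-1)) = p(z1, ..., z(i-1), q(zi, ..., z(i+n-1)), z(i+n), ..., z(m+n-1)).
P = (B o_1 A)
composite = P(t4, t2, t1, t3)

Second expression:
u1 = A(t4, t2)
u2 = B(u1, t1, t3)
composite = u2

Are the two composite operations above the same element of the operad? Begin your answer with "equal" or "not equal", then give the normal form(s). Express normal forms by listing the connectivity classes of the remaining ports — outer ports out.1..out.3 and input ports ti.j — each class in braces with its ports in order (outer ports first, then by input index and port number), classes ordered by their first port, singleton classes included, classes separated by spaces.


equal — both sides give {out.1, t1.1} {out.2, out.3, t3.1, t3.3} {t1.2} {t1.3} {t2.1, t4.3} {t2.2} {t2.3} {t3.2} {t4.1} {t4.2}

The first expression, normalized: {out.1, t1.1} {out.2, out.3, t3.1, t3.3} {t1.2} {t1.3} {t2.1, t4.3} {t2.2} {t2.3} {t3.2} {t4.1} {t4.2}
The second expression, normalized: {out.1, t1.1} {out.2, out.3, t3.1, t3.3} {t1.2} {t1.3} {t2.1, t4.3} {t2.2} {t2.3} {t3.2} {t4.1} {t4.2}
The normal forms match — equal.


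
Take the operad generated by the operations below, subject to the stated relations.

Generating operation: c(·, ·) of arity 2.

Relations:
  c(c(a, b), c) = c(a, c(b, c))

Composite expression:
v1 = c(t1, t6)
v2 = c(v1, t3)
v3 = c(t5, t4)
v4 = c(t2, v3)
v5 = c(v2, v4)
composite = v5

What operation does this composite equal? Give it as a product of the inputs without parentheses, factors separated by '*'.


t1 * t6 * t3 * t2 * t5 * t4

All parenthesizations of c agree; list the t-inputs left to right.
c(t1, t6) reduces to t1 * t6
c(c(t1, t6), t3) reduces to t1 * t6 * t3
c(t5, t4) reduces to t5 * t4
c(t2, c(t5, t4)) reduces to t2 * t5 * t4
c(c(c(t1, t6), t3), c(t2, c(t5, t4))) reduces to t1 * t6 * t3 * t2 * t5 * t4


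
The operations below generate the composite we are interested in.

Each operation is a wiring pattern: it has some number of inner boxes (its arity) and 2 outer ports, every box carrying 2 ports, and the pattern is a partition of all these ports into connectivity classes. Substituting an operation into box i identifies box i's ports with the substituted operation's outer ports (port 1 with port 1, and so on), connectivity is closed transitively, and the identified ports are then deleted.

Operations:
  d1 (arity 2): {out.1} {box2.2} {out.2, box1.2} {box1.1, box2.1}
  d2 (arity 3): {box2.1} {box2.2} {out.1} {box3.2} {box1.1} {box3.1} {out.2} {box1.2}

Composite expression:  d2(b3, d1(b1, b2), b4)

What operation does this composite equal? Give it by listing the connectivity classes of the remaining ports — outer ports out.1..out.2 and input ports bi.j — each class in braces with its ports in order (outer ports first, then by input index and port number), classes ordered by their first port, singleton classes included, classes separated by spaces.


Connectivity passes through glued d2-boundaries; trace each wire chain.
composing d1 on (b1, b2), with out.j its own outer ports: {out.1} {out.2, b1.2} {b1.1, b2.1} {b2.2}
composing d2 on (b3, b1, b2, b4), with out.j its own outer ports: {out.1} {out.2} {b1.1, b2.1} {b1.2} {b2.2} {b3.1} {b3.2} {b4.1} {b4.2}

{out.1} {out.2} {b1.1, b2.1} {b1.2} {b2.2} {b3.1} {b3.2} {b4.1} {b4.2}


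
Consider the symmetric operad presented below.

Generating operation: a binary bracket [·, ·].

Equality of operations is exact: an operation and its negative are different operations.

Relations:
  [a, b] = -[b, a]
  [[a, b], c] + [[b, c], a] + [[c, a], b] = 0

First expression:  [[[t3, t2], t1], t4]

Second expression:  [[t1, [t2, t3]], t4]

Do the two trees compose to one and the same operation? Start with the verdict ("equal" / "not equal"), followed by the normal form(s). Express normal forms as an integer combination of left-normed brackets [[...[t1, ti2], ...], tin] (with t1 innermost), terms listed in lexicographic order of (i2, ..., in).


equal; the common form is [[[t1, t2], t3], t4] - [[[t1, t3], t2], t4]

In normal form, the first expression is [[[t1, t2], t3], t4] - [[[t1, t3], t2], t4]
In normal form, the second expression is [[[t1, t2], t3], t4] - [[[t1, t3], t2], t4]
Identical normal forms: equal.


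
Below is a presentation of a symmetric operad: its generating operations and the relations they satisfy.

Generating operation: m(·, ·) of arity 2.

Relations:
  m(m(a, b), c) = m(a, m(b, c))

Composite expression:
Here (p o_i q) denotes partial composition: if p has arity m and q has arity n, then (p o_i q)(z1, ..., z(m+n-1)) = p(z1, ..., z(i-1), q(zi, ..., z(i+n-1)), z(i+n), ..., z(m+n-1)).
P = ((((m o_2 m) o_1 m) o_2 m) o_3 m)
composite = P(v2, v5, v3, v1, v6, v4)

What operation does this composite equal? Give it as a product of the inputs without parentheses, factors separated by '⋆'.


Every regrouping of m is equal, so read the v-inputs in written order.
m(v3, v1) flattens to v3 ⋆ v1
m(v5, m(v3, v1)) flattens to v5 ⋆ v3 ⋆ v1
m(v2, m(v5, m(v3, v1))) flattens to v2 ⋆ v5 ⋆ v3 ⋆ v1
m(v6, v4) flattens to v6 ⋆ v4
m(m(v2, m(v5, m(v3, v1))), m(v6, v4)) flattens to v2 ⋆ v5 ⋆ v3 ⋆ v1 ⋆ v6 ⋆ v4

v2 ⋆ v5 ⋆ v3 ⋆ v1 ⋆ v6 ⋆ v4


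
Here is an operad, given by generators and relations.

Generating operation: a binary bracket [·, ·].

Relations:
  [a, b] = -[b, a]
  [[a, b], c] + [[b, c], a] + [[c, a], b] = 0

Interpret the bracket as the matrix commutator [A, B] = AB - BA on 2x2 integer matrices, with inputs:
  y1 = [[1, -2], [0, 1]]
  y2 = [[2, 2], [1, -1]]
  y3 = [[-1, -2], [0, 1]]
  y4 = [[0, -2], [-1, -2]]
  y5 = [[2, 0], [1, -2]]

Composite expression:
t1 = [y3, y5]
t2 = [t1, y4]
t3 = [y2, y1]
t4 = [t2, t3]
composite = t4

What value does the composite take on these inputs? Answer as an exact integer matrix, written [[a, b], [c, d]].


[[0, 80], [0, 0]]

[y3, y5] = [[-2, 8], [2, 2]]
[[y3, y5], y4] = [[-4, -8], [0, 4]]
[y2, y1] = [[2, -6], [0, -2]]
[[[y3, y5], y4], [y2, y1]] = [[0, 80], [0, 0]]


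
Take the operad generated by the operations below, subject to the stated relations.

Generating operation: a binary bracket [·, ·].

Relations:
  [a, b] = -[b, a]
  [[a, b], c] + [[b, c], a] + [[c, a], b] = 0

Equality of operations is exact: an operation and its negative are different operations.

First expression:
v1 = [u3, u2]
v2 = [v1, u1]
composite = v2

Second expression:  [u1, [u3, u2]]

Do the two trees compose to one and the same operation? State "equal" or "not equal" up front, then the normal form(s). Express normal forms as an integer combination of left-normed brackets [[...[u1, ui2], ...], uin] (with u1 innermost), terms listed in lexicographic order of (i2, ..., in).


not equal — first [[u1, u2], u3] - [[u1, u3], u2], second -[[u1, u2], u3] + [[u1, u3], u2]

Normal form of the first expression: [[u1, u2], u3] - [[u1, u3], u2]
Normal form of the second expression: -[[u1, u2], u3] + [[u1, u3], u2]
They disagree, so not equal.


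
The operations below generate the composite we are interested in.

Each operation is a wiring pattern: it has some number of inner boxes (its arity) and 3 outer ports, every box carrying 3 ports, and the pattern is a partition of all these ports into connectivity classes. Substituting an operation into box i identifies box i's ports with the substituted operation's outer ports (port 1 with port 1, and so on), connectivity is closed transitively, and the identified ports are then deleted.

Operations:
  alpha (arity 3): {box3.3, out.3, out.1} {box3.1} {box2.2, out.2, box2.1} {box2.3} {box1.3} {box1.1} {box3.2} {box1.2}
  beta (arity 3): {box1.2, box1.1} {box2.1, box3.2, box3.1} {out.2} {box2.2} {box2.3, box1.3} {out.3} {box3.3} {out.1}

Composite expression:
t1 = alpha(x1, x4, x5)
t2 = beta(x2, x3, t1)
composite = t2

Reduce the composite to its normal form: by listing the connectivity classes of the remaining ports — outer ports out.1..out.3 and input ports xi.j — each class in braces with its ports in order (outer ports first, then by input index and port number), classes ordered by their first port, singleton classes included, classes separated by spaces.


{out.1} {out.2} {out.3} {x1.1} {x1.2} {x1.3} {x2.1, x2.2} {x2.3, x3.3} {x3.1, x4.1, x4.2, x5.3} {x3.2} {x4.3} {x5.1} {x5.2}

Two ports join when wires chain via beta-identified ports.
through alpha, on inputs (x1, x4, x5): {out.1, out.3, x5.3} {out.2, x4.1, x4.2} {x1.1} {x1.2} {x1.3} {x4.3} {x5.1} {x5.2} (out.j = stage outer ports)
through beta, on inputs (x2, x3, x1, x4, x5): {out.1} {out.2} {out.3} {x1.1} {x1.2} {x1.3} {x2.1, x2.2} {x2.3, x3.3} {x3.1, x4.1, x4.2, x5.3} {x3.2} {x4.3} {x5.1} {x5.2} (out.j = stage outer ports)


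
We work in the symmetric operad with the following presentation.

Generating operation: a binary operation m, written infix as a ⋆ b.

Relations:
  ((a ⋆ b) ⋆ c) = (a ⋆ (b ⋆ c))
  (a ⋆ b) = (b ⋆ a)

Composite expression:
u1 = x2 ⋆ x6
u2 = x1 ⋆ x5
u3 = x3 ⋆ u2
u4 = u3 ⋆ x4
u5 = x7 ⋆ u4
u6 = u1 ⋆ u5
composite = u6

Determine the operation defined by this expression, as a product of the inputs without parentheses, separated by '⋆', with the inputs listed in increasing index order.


Shape and order are irrelevant to m; the x-input set decides.
(x2 ⋆ x6) collapses to x2 ⋆ x6
(x1 ⋆ x5) collapses to x1 ⋆ x5
(x3 ⋆ (x1 ⋆ x5)) collapses to x3 ⋆ x1 ⋆ x5
((x3 ⋆ (x1 ⋆ x5)) ⋆ x4) collapses to x3 ⋆ x1 ⋆ x5 ⋆ x4
(x7 ⋆ ((x3 ⋆ (x1 ⋆ x5)) ⋆ x4)) collapses to x7 ⋆ x3 ⋆ x1 ⋆ x5 ⋆ x4
((x2 ⋆ x6) ⋆ (x7 ⋆ ((x3 ⋆ (x1 ⋆ x5)) ⋆ x4))) collapses to x2 ⋆ x6 ⋆ x7 ⋆ x3 ⋆ x1 ⋆ x5 ⋆ x4
commutativity sorts the factors: x1 ⋆ x2 ⋆ x3 ⋆ x4 ⋆ x5 ⋆ x6 ⋆ x7

x1 ⋆ x2 ⋆ x3 ⋆ x4 ⋆ x5 ⋆ x6 ⋆ x7


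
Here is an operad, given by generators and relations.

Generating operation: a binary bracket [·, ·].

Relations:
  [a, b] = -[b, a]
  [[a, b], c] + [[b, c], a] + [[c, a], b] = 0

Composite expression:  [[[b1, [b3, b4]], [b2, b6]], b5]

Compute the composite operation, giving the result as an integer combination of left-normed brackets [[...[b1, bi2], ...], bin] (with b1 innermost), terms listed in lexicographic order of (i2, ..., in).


[[[[[b1, b3], b4], b2], b6], b5] - [[[[[b1, b3], b4], b6], b2], b5] - [[[[[b1, b4], b3], b2], b6], b5] + [[[[[b1, b4], b3], b6], b2], b5]

Expand each bracket as ab - ba; the b1-initial words give the coefficients.
Composite bracket: [[[b1, [b3, b4]], [b2, b6]], b5]
Applying ab - ba throughout gives 32 signed words (2^5 = 32).
The b1-initial words carry the normal form:
  word b1b3b4b2b6b5 has sign +1, contributing +[[[[[b1, b3], b4], b2], b6], b5]
  word b1b3b4b6b2b5 has sign -1, contributing -[[[[[b1, b3], b4], b6], b2], b5]
  word b1b4b3b2b6b5 has sign -1, contributing -[[[[[b1, b4], b3], b2], b6], b5]
  word b1b4b3b6b2b5 has sign +1, contributing +[[[[[b1, b4], b3], b6], b2], b5]


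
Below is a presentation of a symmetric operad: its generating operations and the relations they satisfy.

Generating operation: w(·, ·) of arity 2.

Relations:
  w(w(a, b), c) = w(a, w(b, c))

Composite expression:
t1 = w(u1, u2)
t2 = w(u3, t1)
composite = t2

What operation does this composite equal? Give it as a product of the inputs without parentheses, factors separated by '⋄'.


u3 ⋄ u1 ⋄ u2

Key point: w is associative — brackets drop, the u-order remains.
w(u1, u2) collapses to u1 ⋄ u2
w(u3, w(u1, u2)) collapses to u3 ⋄ u1 ⋄ u2


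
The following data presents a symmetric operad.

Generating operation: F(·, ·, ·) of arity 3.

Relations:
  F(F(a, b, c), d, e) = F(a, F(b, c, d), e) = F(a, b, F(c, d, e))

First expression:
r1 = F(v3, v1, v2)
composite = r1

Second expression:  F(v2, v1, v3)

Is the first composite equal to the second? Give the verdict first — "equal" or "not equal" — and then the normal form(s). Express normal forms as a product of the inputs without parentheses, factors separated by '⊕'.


not equal; first: v3 ⊕ v1 ⊕ v2; second: v2 ⊕ v1 ⊕ v3

The first composite normalizes to v3 ⊕ v1 ⊕ v2
The second composite normalizes to v2 ⊕ v1 ⊕ v3
They disagree, so not equal.


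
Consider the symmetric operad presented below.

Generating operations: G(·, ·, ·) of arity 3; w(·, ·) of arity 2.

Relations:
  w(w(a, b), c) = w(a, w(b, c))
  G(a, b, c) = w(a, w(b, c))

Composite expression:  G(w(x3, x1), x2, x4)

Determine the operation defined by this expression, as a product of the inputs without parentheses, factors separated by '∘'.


All parenthesizations of G agree; list the x-inputs left to right.
w(x3, x1) linearizes to x3 ∘ x1
G(w(x3, x1), x2, x4) linearizes to x3 ∘ x1 ∘ x2 ∘ x4

x3 ∘ x1 ∘ x2 ∘ x4


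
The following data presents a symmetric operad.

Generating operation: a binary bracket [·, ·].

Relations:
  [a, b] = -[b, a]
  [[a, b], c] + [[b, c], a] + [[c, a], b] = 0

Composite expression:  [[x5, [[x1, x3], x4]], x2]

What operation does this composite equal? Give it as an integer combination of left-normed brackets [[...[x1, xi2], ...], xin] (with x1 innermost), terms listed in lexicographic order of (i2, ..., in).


-[[[[x1, x3], x4], x5], x2]

A multilinear Lie element is pinned by x1-initial words (x1 innermost).
Composite bracket: [[x5, [[x1, x3], x4]], x2]
Under [a, b] = ab - ba we get 16 signed associative words (2^4 = 16).
Coefficients come from the x1-initial words:
  word x1x3x4x5x2 has sign -1, contributing -[[[[x1, x3], x4], x5], x2]


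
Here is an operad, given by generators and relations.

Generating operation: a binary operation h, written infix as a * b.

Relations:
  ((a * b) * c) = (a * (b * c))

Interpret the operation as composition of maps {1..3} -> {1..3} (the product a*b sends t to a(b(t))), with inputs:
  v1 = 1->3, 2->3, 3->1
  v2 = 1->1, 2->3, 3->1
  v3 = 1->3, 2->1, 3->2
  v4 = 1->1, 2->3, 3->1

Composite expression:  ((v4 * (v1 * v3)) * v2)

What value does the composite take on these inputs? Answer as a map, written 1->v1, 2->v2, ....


(v1 * v3) = 1->1, 2->3, 3->3
(v4 * (v1 * v3)) = 1->1, 2->1, 3->1
((v4 * (v1 * v3)) * v2) = 1->1, 2->1, 3->1

1->1, 2->1, 3->1


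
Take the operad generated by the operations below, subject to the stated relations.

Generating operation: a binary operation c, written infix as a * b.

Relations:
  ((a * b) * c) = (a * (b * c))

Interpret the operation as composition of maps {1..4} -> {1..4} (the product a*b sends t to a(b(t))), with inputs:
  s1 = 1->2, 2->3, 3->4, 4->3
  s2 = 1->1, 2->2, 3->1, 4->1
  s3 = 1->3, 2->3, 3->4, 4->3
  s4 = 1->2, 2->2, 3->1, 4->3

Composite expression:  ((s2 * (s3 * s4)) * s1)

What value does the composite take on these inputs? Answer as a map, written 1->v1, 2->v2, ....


1->1, 2->1, 3->1, 4->1

(s3 * s4) = 1->3, 2->3, 3->3, 4->4
(s2 * (s3 * s4)) = 1->1, 2->1, 3->1, 4->1
((s2 * (s3 * s4)) * s1) = 1->1, 2->1, 3->1, 4->1


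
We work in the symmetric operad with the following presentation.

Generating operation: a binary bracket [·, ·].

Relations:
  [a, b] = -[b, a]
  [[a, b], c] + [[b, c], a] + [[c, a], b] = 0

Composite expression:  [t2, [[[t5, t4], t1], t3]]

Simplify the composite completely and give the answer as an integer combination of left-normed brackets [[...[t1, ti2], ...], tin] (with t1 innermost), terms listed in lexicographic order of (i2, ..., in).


-[[[[t1, t4], t5], t3], t2] + [[[[t1, t5], t4], t3], t2]

Skip Jacobi rewriting: expand, keep t1-initial words, read off terms.
Composite bracket: [t2, [[[t5, t4], t1], t3]]
Full expansion: 16 signed words from ab - ba (2^4 = 16).
Keep just the words that open with t1:
  t1t4t5t3t2 appears with sign -1, giving the term -[[[[t1, t4], t5], t3], t2]
  t1t5t4t3t2 appears with sign +1, giving the term +[[[[t1, t5], t4], t3], t2]


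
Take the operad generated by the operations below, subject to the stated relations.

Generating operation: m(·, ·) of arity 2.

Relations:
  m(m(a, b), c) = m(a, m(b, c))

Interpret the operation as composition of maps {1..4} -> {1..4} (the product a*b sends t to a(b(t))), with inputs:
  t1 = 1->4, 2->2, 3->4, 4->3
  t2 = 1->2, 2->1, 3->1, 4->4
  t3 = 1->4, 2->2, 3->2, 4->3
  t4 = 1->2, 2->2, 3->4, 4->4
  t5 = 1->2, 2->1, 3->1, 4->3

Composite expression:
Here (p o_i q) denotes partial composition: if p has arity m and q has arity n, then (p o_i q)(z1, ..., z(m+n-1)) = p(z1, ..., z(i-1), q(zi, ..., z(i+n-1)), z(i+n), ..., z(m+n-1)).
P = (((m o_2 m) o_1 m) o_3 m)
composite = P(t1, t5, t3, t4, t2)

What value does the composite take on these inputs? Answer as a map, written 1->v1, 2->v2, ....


m(t1, t5) = 1->2, 2->4, 3->4, 4->4
m(t3, t4) = 1->2, 2->2, 3->3, 4->3
m(m(t3, t4), t2) = 1->2, 2->2, 3->2, 4->3
m(m(t1, t5), m(m(t3, t4), t2)) = 1->4, 2->4, 3->4, 4->4

1->4, 2->4, 3->4, 4->4


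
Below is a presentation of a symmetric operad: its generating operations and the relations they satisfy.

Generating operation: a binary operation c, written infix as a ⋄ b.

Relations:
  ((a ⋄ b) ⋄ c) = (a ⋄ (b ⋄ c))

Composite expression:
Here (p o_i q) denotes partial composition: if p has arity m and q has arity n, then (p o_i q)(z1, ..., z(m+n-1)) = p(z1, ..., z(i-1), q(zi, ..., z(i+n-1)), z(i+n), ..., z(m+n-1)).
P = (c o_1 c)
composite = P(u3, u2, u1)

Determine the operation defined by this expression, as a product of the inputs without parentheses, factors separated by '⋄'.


u3 ⋄ u2 ⋄ u1

Key point: c is associative — brackets drop, the u-order remains.
(u3 ⋄ u2) reduces to u3 ⋄ u2
((u3 ⋄ u2) ⋄ u1) reduces to u3 ⋄ u2 ⋄ u1


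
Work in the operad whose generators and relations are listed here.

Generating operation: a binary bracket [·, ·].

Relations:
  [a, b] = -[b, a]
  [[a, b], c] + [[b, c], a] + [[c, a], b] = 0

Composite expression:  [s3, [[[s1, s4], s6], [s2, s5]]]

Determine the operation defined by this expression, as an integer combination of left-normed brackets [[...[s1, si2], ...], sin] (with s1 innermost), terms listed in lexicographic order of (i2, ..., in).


-[[[[[s1, s4], s6], s2], s5], s3] + [[[[[s1, s4], s6], s5], s2], s3]

Skip Jacobi rewriting: expand, keep s1-initial words, read off terms.
Composite bracket: [s3, [[[s1, s4], s6], [s2, s5]]]
The bracket unfolds into 32 signed words via [a, b] = ab - ba (2^5 = 32).
Keep just the words that open with s1:
  from s1s4s6s2s5s3, sign -1: term -[[[[[s1, s4], s6], s2], s5], s3]
  from s1s4s6s5s2s3, sign +1: term +[[[[[s1, s4], s6], s5], s2], s3]


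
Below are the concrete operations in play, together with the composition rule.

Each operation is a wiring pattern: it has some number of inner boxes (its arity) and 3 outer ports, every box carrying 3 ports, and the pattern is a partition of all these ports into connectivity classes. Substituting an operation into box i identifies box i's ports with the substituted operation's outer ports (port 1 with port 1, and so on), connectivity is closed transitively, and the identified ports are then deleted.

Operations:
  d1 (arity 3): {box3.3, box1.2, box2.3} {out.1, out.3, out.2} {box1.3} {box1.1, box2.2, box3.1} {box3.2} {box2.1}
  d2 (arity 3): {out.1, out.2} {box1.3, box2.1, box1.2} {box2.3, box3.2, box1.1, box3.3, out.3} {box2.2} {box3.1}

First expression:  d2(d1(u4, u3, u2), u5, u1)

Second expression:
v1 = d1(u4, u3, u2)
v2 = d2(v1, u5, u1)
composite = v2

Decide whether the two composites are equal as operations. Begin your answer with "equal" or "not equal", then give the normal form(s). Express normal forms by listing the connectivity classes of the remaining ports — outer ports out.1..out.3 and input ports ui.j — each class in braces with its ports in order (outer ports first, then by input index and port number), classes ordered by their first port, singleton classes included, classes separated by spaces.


The first expression reduces to {out.1, out.2} {out.3, u1.2, u1.3, u5.1, u5.3} {u1.1} {u2.1, u3.2, u4.1} {u2.2} {u2.3, u3.3, u4.2} {u3.1} {u4.3} {u5.2}
The second expression reduces to {out.1, out.2} {out.3, u1.2, u1.3, u5.1, u5.3} {u1.1} {u2.1, u3.2, u4.1} {u2.2} {u2.3, u3.3, u4.2} {u3.1} {u4.3} {u5.2}
One common form — equal.

equal; the common form is {out.1, out.2} {out.3, u1.2, u1.3, u5.1, u5.3} {u1.1} {u2.1, u3.2, u4.1} {u2.2} {u2.3, u3.3, u4.2} {u3.1} {u4.3} {u5.2}
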